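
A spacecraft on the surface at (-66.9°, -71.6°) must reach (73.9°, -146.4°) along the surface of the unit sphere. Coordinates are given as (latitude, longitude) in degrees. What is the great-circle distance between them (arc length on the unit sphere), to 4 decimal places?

In radians: φ₁ = -1.1676, φ₂ = 1.2898, Δλ = -74.800° = -1.3055 rad.
Haversine: a = sin²(Δφ/2) + cos φ₁ cos φ₂ sin²(Δλ/2) = 0.8875 + (0.3923)(0.2773)(0.3689) = 0.92761.
Central angle c = 2·arcsin(√a) = 2.59677 rad.
On the unit sphere the arc length equals the central angle: 2.5968.

2.5968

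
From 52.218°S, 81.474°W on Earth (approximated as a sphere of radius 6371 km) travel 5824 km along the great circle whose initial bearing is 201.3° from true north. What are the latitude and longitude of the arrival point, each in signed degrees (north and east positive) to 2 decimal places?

-69.16°, 152.50°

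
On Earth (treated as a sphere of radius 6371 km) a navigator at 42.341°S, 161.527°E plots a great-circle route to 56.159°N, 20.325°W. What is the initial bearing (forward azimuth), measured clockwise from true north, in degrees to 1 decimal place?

With φ₁ = -0.7390, φ₂ = 0.9802, Δλ = 3.1093 rad, the forward-azimuth formula gives
θ = atan2( sin Δλ cos φ₂ , cos φ₁ sin φ₂ − sin φ₁ cos φ₂ cos Δλ ) = atan2(0.0180, 0.2390) = 4.31°.
So the initial bearing is 4.3°.

4.3°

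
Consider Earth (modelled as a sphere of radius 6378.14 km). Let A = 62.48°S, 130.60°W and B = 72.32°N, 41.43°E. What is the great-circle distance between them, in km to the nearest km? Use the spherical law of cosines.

Let φ₁ = -1.0905 rad, φ₂ = 1.2622 rad, and Δλ = 3.0025 rad.
cos c = sin φ₁ sin φ₂ + cos φ₁ cos φ₂ cos Δλ = (-0.8868)(0.9528) + (0.4621)(0.3037)(-0.9903) = -0.98393,
so c = arccos(-0.98393) = 2.96209 rad.
Distance = R·c = 6378.14 × 2.9621 ≈ 18893 km.

18893 km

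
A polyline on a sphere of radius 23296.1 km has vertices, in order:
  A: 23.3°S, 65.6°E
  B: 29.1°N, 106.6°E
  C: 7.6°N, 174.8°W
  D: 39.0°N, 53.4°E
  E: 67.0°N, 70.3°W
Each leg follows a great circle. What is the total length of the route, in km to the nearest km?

Leg A→B: central angle 1.1447 rad, distance 26667.6 km.
Leg B→C: central angle 1.3331 rad, distance 31054.9 km.
Leg C→D: central angle 2.0155 rad, distance 46953.8 km.
Leg D→E: central angle 1.1475 rad, distance 26731.2 km.
Total: 26667.6 + 31054.9 + 46953.8 + 26731.2 ≈ 131408 km.

131408 km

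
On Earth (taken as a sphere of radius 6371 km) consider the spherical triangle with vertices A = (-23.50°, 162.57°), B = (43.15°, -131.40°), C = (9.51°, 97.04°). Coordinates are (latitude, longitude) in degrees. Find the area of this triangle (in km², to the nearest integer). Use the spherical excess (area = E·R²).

Side lengths (central angles): a = 1.9437, b = 1.2569, c = 1.5717 rad; semiperimeter s = 2.3862.
By l'Huilier's theorem, tan(E/4) = √[tan(s/2) tan((s−a)/2) tan((s−b)/2) tan((s−c)/2)], giving spherical excess E = 1.4997 rad.
Area = E·R² = 1.4997 × (6371)² ≈ 60872077 km².

60872077 km²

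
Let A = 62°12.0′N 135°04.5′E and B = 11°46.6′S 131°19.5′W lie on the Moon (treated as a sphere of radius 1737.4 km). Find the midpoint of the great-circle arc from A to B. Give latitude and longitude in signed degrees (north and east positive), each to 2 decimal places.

32.76°, -157.44°

The central angle between A and B is δ = 1.7816 rad.
With f = 0.5, the slerp weights are sin((1−f)δ)/sin δ = 0.7952 and sin(fδ)/sin δ = 0.7952.
Weighted sum of the unit vectors: (0.7952)·(-0.3302,0.3294,0.8846) + (0.7952)·(-0.6464,-0.7352,-0.2041) = (-0.7766, -0.3227, 0.5411).
Converting back: φ = atan2(z, √(x²+y²)) = 32.76°, λ = atan2(y, x) = -157.44°.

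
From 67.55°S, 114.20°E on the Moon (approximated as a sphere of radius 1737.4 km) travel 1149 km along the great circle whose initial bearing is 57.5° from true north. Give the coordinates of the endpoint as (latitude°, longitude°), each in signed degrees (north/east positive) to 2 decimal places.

-37.11°, 154.71°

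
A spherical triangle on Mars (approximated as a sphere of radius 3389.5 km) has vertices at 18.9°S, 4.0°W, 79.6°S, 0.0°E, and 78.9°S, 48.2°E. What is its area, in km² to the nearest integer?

959656 km²

Side lengths (central angles): a = 0.1529, b = 1.1269, c = 1.0599 rad; semiperimeter s = 1.1698.
By l'Huilier's theorem, tan(E/4) = √[tan(s/2) tan((s−a)/2) tan((s−b)/2) tan((s−c)/2)], giving spherical excess E = 0.0835 rad.
Area = E·R² = 0.0835 × (3389.5)² ≈ 959656 km².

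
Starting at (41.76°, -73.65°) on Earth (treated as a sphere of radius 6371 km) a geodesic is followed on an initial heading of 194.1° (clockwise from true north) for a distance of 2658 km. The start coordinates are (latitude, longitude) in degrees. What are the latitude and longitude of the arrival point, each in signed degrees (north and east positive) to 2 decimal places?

Angular distance δ = d/R = 2658/6371 = 0.41720 rad; initial bearing θ = 3.3877 rad.
sin φ₂ = sin φ₁ cos δ + cos φ₁ sin δ cos θ = (0.6660)(0.9142) + (0.7459)(0.4052)(-0.9699) = 0.3157, so φ₂ = 18.41°.
Δλ = atan2(sin θ sin δ cos φ₁, cos δ − sin φ₁ sin φ₂) = atan2(-0.0736, 0.7039) = -5.972°.
λ₂ = -73.650° − 5.972° = -79.62°.

18.41°, -79.62°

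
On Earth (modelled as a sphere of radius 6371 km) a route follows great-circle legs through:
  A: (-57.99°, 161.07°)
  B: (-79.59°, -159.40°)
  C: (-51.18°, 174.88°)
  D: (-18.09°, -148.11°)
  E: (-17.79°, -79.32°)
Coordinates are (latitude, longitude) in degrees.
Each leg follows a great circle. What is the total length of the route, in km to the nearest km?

18199 km

Leg A→B: central angle 0.4326 rad, distance 2756.2 km.
Leg B→C: central angle 0.5189 rad, distance 3306.2 km.
Leg C→D: central angle 0.7702 rad, distance 4907.0 km.
Leg D→E: central angle 1.1348 rad, distance 7229.7 km.
Total: 2756.2 + 3306.2 + 4907.0 + 7229.7 ≈ 18199 km.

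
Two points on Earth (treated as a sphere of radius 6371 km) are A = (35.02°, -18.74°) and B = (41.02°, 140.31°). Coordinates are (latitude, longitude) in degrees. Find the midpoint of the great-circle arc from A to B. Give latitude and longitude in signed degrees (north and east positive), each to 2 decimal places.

Central angle δ = 1.7726 rad. Interpolating on the sphere with fraction f = 0.5:
P = [sin((1−f)δ)·A + sin(fδ)·B] / sin δ = 0.7908·A + 0.7908·B in Cartesian coordinates,
giving P = (0.1542, 0.1730, 0.9728), i.e. latitude 76.60°, longitude 48.29°.

76.60°, 48.29°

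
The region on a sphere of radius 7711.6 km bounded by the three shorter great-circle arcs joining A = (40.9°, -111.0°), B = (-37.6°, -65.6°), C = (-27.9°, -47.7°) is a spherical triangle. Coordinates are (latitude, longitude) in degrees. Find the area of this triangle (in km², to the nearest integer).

18329800 km²

Side lengths (central angles): a = 0.3117, b = 1.5770, c = 1.5498 rad; semiperimeter s = 1.7193.
By l'Huilier's theorem, tan(E/4) = √[tan(s/2) tan((s−a)/2) tan((s−b)/2) tan((s−c)/2)], giving spherical excess E = 0.3082 rad.
Area = E·R² = 0.3082 × (7711.6)² ≈ 18329800 km².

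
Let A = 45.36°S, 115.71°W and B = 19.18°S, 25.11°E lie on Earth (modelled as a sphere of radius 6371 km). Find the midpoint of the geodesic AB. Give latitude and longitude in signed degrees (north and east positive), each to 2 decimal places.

The central angle between A and B is δ = 1.8553 rad.
With f = 0.5, the slerp weights are sin((1−f)δ)/sin δ = 0.8337 and sin(fδ)/sin δ = 0.8337.
Weighted sum of the unit vectors: (0.8337)·(-0.3048,-0.6331,-0.7115) + (0.8337)·(0.8552,0.4008,-0.3285) = (0.4589, -0.1937, -0.8671).
Converting back: φ = atan2(z, √(x²+y²)) = -60.13°, λ = atan2(y, x) = -22.88°.

-60.13°, -22.88°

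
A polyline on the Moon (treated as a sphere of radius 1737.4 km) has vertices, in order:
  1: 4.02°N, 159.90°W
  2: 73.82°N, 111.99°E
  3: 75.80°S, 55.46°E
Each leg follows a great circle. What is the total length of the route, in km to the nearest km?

Leg 1→2: central angle 1.4942 rad, distance 2596.1 km.
Leg 2→3: central angle 2.6755 rad, distance 4648.5 km.
Total: 2596.1 + 4648.5 ≈ 7245 km.

7245 km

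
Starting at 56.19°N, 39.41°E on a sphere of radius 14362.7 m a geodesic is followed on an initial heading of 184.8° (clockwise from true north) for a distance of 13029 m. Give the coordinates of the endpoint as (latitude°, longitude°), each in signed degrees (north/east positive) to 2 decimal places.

Angular distance δ = d/R = 13029/14362.7 = 0.90714 rad; initial bearing θ = 3.2254 rad.
sin φ₂ = sin φ₁ cos δ + cos φ₁ sin δ cos θ = (0.8309)(0.6160) + (0.5564)(0.7877)(-0.9965) = 0.0750, so φ₂ = 4.30°.
Δλ = atan2(sin θ sin δ cos φ₁, cos δ − sin φ₁ sin φ₂) = atan2(-0.0367, 0.5537) = -3.790°.
λ₂ = 39.410° − 3.790° = 35.62°.

4.30°, 35.62°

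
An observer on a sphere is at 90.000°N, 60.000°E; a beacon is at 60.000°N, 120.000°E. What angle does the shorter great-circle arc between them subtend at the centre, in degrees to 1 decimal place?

Let φ₁ = 1.5708 rad, φ₂ = 1.0472 rad, and Δλ = 1.0472 rad.
Haversine: a = sin²(Δφ/2) + cos φ₁ cos φ₂ sin²(Δλ/2) = 0.0670 + (0.0000)(0.5000)(0.2500) = 0.06699.
Central angle c = 2·arcsin(√a) = 0.52360 rad.
So the angular separation is 30.0°.

30.0°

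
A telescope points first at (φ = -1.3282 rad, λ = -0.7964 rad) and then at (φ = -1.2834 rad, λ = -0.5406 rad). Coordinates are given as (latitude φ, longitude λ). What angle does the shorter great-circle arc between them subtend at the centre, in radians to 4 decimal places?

Let φ₁ = -1.3282 rad, φ₂ = -1.2834 rad, and Δλ = 0.2558 rad.
Haversine: a = sin²(Δφ/2) + cos φ₁ cos φ₂ sin²(Δλ/2) = 0.0005 + (0.2402)(0.2835)(0.0163) = 0.00161.
Central angle c = 2·arcsin(√a) = 0.08026 rad.
So the angular separation is 0.0803 rad.

0.0803 rad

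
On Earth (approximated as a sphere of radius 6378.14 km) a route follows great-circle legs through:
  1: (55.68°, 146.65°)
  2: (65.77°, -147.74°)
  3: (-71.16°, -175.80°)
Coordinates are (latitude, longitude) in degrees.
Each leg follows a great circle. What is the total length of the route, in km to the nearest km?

18945 km

Leg 1→2: central angle 0.5573 rad, distance 3554.4 km.
Leg 2→3: central angle 2.4130 rad, distance 15390.3 km.
Total: 3554.4 + 15390.3 ≈ 18945 km.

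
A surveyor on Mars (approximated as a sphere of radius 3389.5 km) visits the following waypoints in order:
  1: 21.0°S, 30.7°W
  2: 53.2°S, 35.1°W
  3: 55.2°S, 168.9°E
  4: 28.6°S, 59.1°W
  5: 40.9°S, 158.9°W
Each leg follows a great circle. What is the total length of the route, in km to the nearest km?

15813 km

Leg 1→2: central angle 0.5651 rad, distance 1915.3 km.
Leg 2→3: central angle 1.2183 rad, distance 4129.6 km.
Leg 3→4: central angle 1.5130 rad, distance 5128.2 km.
Leg 4→5: central angle 1.3690 rad, distance 4640.1 km.
Total: 1915.3 + 4129.6 + 5128.2 + 4640.1 ≈ 15813 km.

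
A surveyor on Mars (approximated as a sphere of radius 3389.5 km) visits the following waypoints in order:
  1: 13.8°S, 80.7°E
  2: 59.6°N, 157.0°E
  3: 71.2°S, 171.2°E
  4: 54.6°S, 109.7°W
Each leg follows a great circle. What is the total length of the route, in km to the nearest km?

Leg 1→2: central angle 1.6603 rad, distance 5627.5 km.
Leg 2→3: central angle 2.2895 rad, distance 7760.2 km.
Leg 3→4: central angle 0.6318 rad, distance 2141.6 km.
Total: 5627.5 + 7760.2 + 2141.6 ≈ 15529 km.

15529 km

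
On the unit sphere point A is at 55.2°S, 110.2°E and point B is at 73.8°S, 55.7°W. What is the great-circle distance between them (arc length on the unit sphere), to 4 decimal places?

With latitudes φ₁ = -55.200°, φ₂ = -73.800° and longitude difference Δλ = -165.900°:
cos c = sin φ₁ sin φ₂ + cos φ₁ cos φ₂ cos Δλ = (-0.8211)(-0.9603) + (0.5707)(0.2790)(-0.9699) = 0.63412,
so c = arccos(0.63412) = 0.88393 rad.
On the unit sphere the arc length equals the central angle: 0.8839.

0.8839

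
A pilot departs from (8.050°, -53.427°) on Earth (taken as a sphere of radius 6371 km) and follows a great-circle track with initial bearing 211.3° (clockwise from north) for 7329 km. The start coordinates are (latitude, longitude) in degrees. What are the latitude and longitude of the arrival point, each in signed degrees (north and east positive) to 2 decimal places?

-45.66°, -96.16°

Angular distance δ = d/R = 7329/6371 = 1.15037 rad; initial bearing θ = 3.6879 rad.
sin φ₂ = sin φ₁ cos δ + cos φ₁ sin δ cos θ = (0.1400)(0.4082) + (0.9901)(0.9129)(-0.8545) = -0.7152, so φ₂ = -45.66°.
Δλ = atan2(sin θ sin δ cos φ₁, cos δ − sin φ₁ sin φ₂) = atan2(-0.4696, 0.5083) = -42.734°.
λ₂ = -53.427° − 42.734° = -96.16°.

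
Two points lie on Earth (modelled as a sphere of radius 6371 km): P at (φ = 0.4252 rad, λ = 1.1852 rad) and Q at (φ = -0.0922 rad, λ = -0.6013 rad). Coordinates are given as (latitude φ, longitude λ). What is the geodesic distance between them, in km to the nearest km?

11500 km

Let φ₁ = 0.4252 rad, φ₂ = -0.0922 rad, and Δλ = -1.7865 rad.
Haversine: a = sin²(Δφ/2) + cos φ₁ cos φ₂ sin²(Δλ/2) = 0.0654 + (0.9110)(0.9958)(0.6070) = 0.61606.
Central angle c = 2·arcsin(√a) = 1.80506 rad.
Distance = R·c = 6371 × 1.8051 ≈ 11500 km.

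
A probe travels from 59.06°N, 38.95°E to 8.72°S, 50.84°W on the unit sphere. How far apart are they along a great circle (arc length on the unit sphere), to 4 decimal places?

1.6993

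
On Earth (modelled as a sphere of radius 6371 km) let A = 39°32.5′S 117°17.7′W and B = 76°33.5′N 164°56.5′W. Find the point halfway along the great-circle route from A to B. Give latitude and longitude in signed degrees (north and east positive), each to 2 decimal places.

Central angle δ = 2.0926 rad. Interpolating on the sphere with fraction f = 0.5:
P = [sin((1−f)δ)·A + sin(fδ)·B] / sin δ = 0.9984·A + 0.9984·B in Cartesian coordinates,
giving P = (-0.5772, -0.7445, 0.3354), i.e. latitude 19.60°, longitude -127.79°.

19.60°, -127.79°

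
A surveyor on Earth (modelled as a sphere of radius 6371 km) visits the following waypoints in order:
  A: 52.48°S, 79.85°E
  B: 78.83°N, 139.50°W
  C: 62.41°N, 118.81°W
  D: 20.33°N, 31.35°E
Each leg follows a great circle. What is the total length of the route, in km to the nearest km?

29120 km

Leg A→B: central angle 2.6247 rad, distance 16721.9 km.
Leg B→C: central angle 0.3064 rad, distance 1952.0 km.
Leg C→D: central angle 1.6396 rad, distance 10446.2 km.
Total: 16721.9 + 1952.0 + 10446.2 ≈ 29120 km.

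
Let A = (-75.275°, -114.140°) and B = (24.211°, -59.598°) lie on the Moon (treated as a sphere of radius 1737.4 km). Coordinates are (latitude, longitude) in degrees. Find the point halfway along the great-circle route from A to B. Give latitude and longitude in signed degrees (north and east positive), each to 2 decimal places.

Central angle δ = 1.8360 rad. Interpolating on the sphere with fraction f = 0.5:
P = [sin((1−f)δ)·A + sin(fδ)·B] / sin δ = 0.8232·A + 0.8232·B in Cartesian coordinates,
giving P = (0.2944, -0.8385, -0.4586), i.e. latitude -27.29°, longitude -70.66°.

-27.29°, -70.66°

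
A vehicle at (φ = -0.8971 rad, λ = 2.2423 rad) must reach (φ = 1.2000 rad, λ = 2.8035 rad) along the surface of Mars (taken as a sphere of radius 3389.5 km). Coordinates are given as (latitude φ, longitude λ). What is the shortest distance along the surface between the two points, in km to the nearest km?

In radians: φ₁ = -0.8971, φ₂ = 1.2000, Δλ = 32.154° = 0.5612 rad.
Haversine: a = sin²(Δφ/2) + cos φ₁ cos φ₂ sin²(Δλ/2) = 0.7512 + (0.6239)(0.3624)(0.0767) = 0.76851.
Central angle c = 2·arcsin(√a) = 2.13769 rad.
Distance = R·c = 3389.5 × 2.1377 ≈ 7246 km.

7246 km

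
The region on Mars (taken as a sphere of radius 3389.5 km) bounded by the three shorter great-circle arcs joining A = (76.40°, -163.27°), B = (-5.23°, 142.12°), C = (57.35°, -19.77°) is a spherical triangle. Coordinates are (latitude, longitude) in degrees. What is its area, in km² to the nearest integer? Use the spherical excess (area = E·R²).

6034810 km²

Side lengths (central angles): a = 2.1986, b = 0.7722, c = 1.5238 rad; semiperimeter s = 2.2473.
By l'Huilier's theorem, tan(E/4) = √[tan(s/2) tan((s−a)/2) tan((s−b)/2) tan((s−c)/2)], giving spherical excess E = 0.5253 rad.
Area = E·R² = 0.5253 × (3389.5)² ≈ 6034810 km².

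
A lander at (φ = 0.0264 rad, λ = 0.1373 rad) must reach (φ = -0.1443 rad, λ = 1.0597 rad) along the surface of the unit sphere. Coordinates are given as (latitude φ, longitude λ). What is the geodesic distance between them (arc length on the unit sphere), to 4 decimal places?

In radians: φ₁ = 0.0264, φ₂ = -0.1443, Δλ = 52.850° = 0.9224 rad.
cos c = sin φ₁ sin φ₂ + cos φ₁ cos φ₂ cos Δλ = (0.0264)(-0.1438) + (0.9997)(0.9896)(0.6039) = 0.59363,
so c = arccos(0.59363) = 0.93524 rad.
On the unit sphere the arc length equals the central angle: 0.9352.

0.9352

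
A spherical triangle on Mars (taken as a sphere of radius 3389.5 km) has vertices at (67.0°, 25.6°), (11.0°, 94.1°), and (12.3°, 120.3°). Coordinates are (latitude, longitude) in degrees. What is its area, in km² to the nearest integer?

3758734 km²

Side lengths (central angles): a = 0.4483, b = 1.4052, c = 1.2491 rad; semiperimeter s = 1.5513.
By l'Huilier's theorem, tan(E/4) = √[tan(s/2) tan((s−a)/2) tan((s−b)/2) tan((s−c)/2)], giving spherical excess E = 0.3272 rad.
Area = E·R² = 0.3272 × (3389.5)² ≈ 3758734 km².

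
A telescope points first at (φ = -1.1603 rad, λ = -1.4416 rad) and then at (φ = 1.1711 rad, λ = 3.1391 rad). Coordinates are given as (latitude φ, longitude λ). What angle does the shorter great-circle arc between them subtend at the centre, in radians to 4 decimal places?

2.6160 rad

With latitudes φ₁ = -66.480°, φ₂ = 67.099° and longitude difference Δλ = -97.545°:
cos c = sin φ₁ sin φ₂ + cos φ₁ cos φ₂ cos Δλ = (-0.9169)(0.9212) + (0.3991)(0.3891)(-0.1313) = -0.86504,
so c = arccos(-0.86504) = 2.61603 rad.
So the angular separation is 2.6160 rad.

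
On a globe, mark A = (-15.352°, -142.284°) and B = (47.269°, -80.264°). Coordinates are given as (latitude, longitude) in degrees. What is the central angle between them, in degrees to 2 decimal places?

Let φ₁ = -0.2679 rad, φ₂ = 0.8250 rad, and Δλ = 1.0825 rad.
cos c = sin φ₁ sin φ₂ + cos φ₁ cos φ₂ cos Δλ = (-0.2647)(0.7345) + (0.9643)(0.6786)(0.4692) = 0.11252,
so c = arccos(0.11252) = 1.45803 rad.
So the angular separation is 83.54°.

83.54°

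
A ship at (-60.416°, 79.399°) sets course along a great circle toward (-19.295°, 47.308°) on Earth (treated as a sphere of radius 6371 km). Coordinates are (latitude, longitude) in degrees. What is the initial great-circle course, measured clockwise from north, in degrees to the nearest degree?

With φ₁ = -1.0545, φ₂ = -0.3368, Δλ = -0.5601 rad, the forward-azimuth formula gives
θ = atan2( sin Δλ cos φ₂ , cos φ₁ sin φ₂ − sin φ₁ cos φ₂ cos Δλ ) = atan2(-0.5014, 0.5322) = -43.29°.
Adding 360° brings this into [0°, 360°): 317°.

317°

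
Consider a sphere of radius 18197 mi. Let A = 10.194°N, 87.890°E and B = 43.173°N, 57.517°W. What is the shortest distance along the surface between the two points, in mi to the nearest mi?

37483 mi

With latitudes φ₁ = 10.194°, φ₂ = 43.173° and longitude difference Δλ = -145.407°:
cos c = sin φ₁ sin φ₂ + cos φ₁ cos φ₂ cos Δλ = (0.1770)(0.6842) + (0.9842)(0.7293)(-0.8232) = -0.46979,
so c = arccos(-0.46979) = 2.05985 rad.
Distance = R·c = 18197 × 2.0598 ≈ 37483 mi.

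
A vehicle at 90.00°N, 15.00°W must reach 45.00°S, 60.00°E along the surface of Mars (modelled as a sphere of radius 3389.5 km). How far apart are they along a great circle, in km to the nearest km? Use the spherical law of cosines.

Let φ₁ = 1.5708 rad, φ₂ = -0.7854 rad, and Δλ = 1.3090 rad.
cos c = sin φ₁ sin φ₂ + cos φ₁ cos φ₂ cos Δλ = (1.0000)(-0.7071) + (0.0000)(0.7071)(0.2588) = -0.70711,
so c = arccos(-0.70711) = 2.35619 rad.
Distance = R·c = 3389.5 × 2.3562 ≈ 7986 km.

7986 km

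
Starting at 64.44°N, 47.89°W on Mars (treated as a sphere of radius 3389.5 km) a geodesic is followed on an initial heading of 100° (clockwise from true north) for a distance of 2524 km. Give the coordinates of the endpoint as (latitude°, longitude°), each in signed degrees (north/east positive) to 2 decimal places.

37.78°, 9.72°

Angular distance δ = d/R = 2524/3389.5 = 0.74465 rad; initial bearing θ = 1.7453 rad.
sin φ₂ = sin φ₁ cos δ + cos φ₁ sin δ cos θ = (0.9021)(0.7353) + (0.4315)(0.6777)(-0.1736) = 0.6126, so φ₂ = 37.78°.
Δλ = atan2(sin θ sin δ cos φ₁, cos δ − sin φ₁ sin φ₂) = atan2(0.2880, 0.1827) = 57.608°.
λ₂ = -47.890° + 57.608° = 9.72°.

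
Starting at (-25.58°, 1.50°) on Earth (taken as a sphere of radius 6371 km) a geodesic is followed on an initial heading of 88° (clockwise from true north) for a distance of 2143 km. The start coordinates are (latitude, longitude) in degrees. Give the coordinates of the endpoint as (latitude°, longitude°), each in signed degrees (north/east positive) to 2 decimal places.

Angular distance δ = d/R = 2143/6371 = 0.33637 rad; initial bearing θ = 1.5359 rad.
sin φ₂ = sin φ₁ cos δ + cos φ₁ sin δ cos θ = (-0.4318)(0.9440) + (0.9020)(0.3301)(0.0349) = -0.3972, so φ₂ = -23.40°.
Δλ = atan2(sin θ sin δ cos φ₁, cos δ − sin φ₁ sin φ₂) = atan2(0.2975, 0.7725) = 21.065°.
λ₂ = 1.500° + 21.065° = 22.56°.

-23.40°, 22.56°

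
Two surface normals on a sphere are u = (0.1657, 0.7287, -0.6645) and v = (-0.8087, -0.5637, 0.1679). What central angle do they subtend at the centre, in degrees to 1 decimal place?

131.0°

u·v = -0.6563; |u| = 1.0000, |v| = 1.0000.
cos θ = (u·v)/(|u||v|) = -0.6564, so θ = 131.0°.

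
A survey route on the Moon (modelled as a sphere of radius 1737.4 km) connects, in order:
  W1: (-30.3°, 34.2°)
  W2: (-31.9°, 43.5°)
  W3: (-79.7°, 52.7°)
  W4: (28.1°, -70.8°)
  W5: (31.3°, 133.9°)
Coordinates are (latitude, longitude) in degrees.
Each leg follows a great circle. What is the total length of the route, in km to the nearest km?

Leg W1→W2: central angle 0.1417 rad, distance 246.2 km.
Leg W2→W3: central angle 0.8369 rad, distance 1454.0 km.
Leg W3→W4: central angle 2.1537 rad, distance 3741.9 km.
Leg W4→W5: central angle 2.0265 rad, distance 3520.8 km.
Total: 246.2 + 1454.0 + 3741.9 + 3520.8 ≈ 8963 km.

8963 km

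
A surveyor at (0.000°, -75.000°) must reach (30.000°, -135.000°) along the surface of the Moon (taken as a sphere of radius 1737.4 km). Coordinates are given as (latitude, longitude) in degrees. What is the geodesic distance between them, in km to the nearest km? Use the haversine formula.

1951 km

In radians: φ₁ = 0.0000, φ₂ = 0.5236, Δλ = -60.000° = -1.0472 rad.
Haversine: a = sin²(Δφ/2) + cos φ₁ cos φ₂ sin²(Δλ/2) = 0.0670 + (1.0000)(0.8660)(0.2500) = 0.28349.
Central angle c = 2·arcsin(√a) = 1.12296 rad.
Distance = R·c = 1737.4 × 1.1230 ≈ 1951 km.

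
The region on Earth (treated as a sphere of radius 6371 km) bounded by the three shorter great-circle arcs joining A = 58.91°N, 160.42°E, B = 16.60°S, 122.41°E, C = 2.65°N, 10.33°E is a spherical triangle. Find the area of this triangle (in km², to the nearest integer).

94521240 km²

Side lengths (central angles): a = 1.9531, b = 1.9905, c = 1.4250 rad; semiperimeter s = 2.6843.
By l'Huilier's theorem, tan(E/4) = √[tan(s/2) tan((s−a)/2) tan((s−b)/2) tan((s−c)/2)], giving spherical excess E = 2.3287 rad.
Area = E·R² = 2.3287 × (6371)² ≈ 94521240 km².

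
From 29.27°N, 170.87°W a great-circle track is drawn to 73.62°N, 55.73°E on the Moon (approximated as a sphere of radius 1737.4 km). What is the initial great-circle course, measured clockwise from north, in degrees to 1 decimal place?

347.6°

With φ₁ = 0.5109, φ₂ = 1.2849, Δλ = -2.3283 rad, the forward-azimuth formula gives
θ = atan2( sin Δλ cos φ₂ , cos φ₁ sin φ₂ − sin φ₁ cos φ₂ cos Δλ ) = atan2(-0.2049, 0.9317) = -12.40°.
Adding 360° brings this into [0°, 360°): 347.6°.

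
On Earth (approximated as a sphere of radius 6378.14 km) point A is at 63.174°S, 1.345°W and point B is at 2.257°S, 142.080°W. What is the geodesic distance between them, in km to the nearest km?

With latitudes φ₁ = -63.174°, φ₂ = -2.257° and longitude difference Δλ = -140.735°:
cos c = sin φ₁ sin φ₂ + cos φ₁ cos φ₂ cos Δλ = (-0.8924)(-0.0394) + (0.4513)(0.9992)(-0.7742) = -0.31398,
so c = arccos(-0.31398) = 1.89018 rad.
Distance = R·c = 6378.14 × 1.8902 ≈ 12056 km.

12056 km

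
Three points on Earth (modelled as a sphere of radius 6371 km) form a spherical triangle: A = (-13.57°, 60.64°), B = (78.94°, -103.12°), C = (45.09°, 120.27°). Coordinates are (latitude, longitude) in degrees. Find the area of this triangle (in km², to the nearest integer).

Side lengths (central angles): a = 0.9315, b = 1.3890, c = 1.9925 rad; semiperimeter s = 2.1565.
By l'Huilier's theorem, tan(E/4) = √[tan(s/2) tan((s−a)/2) tan((s−b)/2) tan((s−c)/2)], giving spherical excess E = 0.8220 rad.
Area = E·R² = 0.8220 × (6371)² ≈ 33362767 km².

33362767 km²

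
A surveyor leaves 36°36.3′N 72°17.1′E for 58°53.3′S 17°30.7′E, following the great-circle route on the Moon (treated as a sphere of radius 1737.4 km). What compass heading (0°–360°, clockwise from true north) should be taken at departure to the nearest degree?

With φ₁ = 0.6389, φ₂ = -1.0278, Δλ = -0.9560 rad, the forward-azimuth formula gives
θ = atan2( sin Δλ cos φ₂ , cos φ₁ sin φ₂ − sin φ₁ cos φ₂ cos Δλ ) = atan2(-0.4221, -0.8650) = -153.99°.
Adding 360° brings this into [0°, 360°): 206°.

206°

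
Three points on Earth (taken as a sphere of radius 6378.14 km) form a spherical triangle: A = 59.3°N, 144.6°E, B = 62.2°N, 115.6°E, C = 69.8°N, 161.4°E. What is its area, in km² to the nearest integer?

Side lengths (central angles): a = 0.3409, b = 0.2208, c = 0.2502 rad; semiperimeter s = 0.4059.
By l'Huilier's theorem, tan(E/4) = √[tan(s/2) tan((s−a)/2) tan((s−b)/2) tan((s−c)/2)], giving spherical excess E = 0.0279 rad.
Area = E·R² = 0.0279 × (6378.14)² ≈ 1133106 km².

1133106 km²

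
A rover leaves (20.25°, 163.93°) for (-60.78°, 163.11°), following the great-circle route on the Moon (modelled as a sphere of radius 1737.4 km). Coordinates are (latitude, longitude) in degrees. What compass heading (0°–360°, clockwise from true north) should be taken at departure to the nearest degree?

180°

Δλ = -0.820° = -0.0143 rad.
y = sin Δλ · cos φ₂ = (-0.0143)(0.4882) = -0.0070
x = cos φ₁ sin φ₂ − sin φ₁ cos φ₂ cos Δλ = (0.9382)(-0.8728) − (0.3461)(0.4882)(0.9999) = -0.9878
θ = atan2(y, x) = -179.59°; adding 360° gives 180°.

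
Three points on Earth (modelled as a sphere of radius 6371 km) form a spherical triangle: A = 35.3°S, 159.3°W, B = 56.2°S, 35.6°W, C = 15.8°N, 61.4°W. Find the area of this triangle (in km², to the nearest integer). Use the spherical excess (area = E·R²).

50938151 km²

Side lengths (central angles): a = 1.3123, b = 1.8393, c = 1.3405 rad; semiperimeter s = 2.2460.
By l'Huilier's theorem, tan(E/4) = √[tan(s/2) tan((s−a)/2) tan((s−b)/2) tan((s−c)/2)], giving spherical excess E = 1.2550 rad.
Area = E·R² = 1.2550 × (6371)² ≈ 50938151 km².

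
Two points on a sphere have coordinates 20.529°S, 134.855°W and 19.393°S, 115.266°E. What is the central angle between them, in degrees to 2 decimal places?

With latitudes φ₁ = -20.529°, φ₂ = -19.393° and longitude difference Δλ = -109.879°:
Haversine: a = sin²(Δφ/2) + cos φ₁ cos φ₂ sin²(Δλ/2) = 0.0001 + (0.9365)(0.9433)(0.6700) = 0.59197.
Central angle c = 2·arcsin(√a) = 1.75578 rad.
So the angular separation is 100.60°.

100.60°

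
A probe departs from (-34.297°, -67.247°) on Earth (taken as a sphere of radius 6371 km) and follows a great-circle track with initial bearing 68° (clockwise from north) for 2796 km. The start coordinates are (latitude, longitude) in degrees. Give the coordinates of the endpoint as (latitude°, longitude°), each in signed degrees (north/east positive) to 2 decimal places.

Angular distance δ = d/R = 2796/6371 = 0.43886 rad; initial bearing θ = 1.1868 rad.
sin φ₂ = sin φ₁ cos δ + cos φ₁ sin δ cos θ = (-0.5635)(0.9052) + (0.8261)(0.4249)(0.3746) = -0.3786, so φ₂ = -22.25°.
Δλ = atan2(sin θ sin δ cos φ₁, cos δ − sin φ₁ sin φ₂) = atan2(0.3255, 0.6919) = 25.192°.
λ₂ = -67.247° + 25.192° = -42.05°.

-22.25°, -42.05°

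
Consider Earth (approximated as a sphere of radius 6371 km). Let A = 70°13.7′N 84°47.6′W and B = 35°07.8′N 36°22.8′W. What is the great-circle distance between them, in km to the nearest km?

With latitudes φ₁ = 70.228°, φ₂ = 35.130° and longitude difference Δλ = 48.413°:
cos c = sin φ₁ sin φ₂ + cos φ₁ cos φ₂ cos Δλ = (0.9410)(0.5754) + (0.3383)(0.8178)(0.6638) = 0.72514,
so c = arccos(0.72514) = 0.75956 rad.
Distance = R·c = 6371 × 0.7596 ≈ 4839 km.

4839 km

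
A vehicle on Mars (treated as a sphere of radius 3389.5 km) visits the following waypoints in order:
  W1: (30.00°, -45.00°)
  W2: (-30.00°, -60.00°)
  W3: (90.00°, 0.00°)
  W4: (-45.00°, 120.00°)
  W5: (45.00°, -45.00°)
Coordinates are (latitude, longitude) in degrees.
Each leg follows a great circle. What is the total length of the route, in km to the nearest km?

Leg W1→W2: central angle 1.0765 rad, distance 3648.7 km.
Leg W2→W3: central angle 2.0944 rad, distance 7099.0 km.
Leg W3→W4: central angle 2.3562 rad, distance 7986.3 km.
Leg W4→W5: central angle 2.9567 rad, distance 10021.9 km.
Total: 3648.7 + 7099.0 + 7986.3 + 10021.9 ≈ 28756 km.

28756 km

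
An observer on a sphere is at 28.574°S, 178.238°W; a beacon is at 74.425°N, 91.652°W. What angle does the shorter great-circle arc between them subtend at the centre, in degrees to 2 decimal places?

116.53°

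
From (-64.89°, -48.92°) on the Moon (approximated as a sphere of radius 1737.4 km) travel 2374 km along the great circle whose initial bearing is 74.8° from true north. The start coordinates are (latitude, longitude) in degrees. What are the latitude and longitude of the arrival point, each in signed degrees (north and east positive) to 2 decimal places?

-4.29°, 22.45°

Angular distance δ = d/R = 2374/1737.4 = 1.36641 rad; initial bearing θ = 1.3055 rad.
sin φ₂ = sin φ₁ cos δ + cos φ₁ sin δ cos θ = (-0.9055)(0.2030) + (0.4244)(0.9792)(0.2622) = -0.0748, so φ₂ = -4.29°.
Δλ = atan2(sin θ sin δ cos φ₁, cos δ − sin φ₁ sin φ₂) = atan2(0.4010, 0.1352) = 71.368°.
λ₂ = -48.920° + 71.368° = 22.45°.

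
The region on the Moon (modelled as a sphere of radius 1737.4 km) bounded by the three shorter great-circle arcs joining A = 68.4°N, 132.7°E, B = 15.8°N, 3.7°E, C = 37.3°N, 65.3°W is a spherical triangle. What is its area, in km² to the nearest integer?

Side lengths (central angles): a = 1.1160, b = 1.2819, c = 1.5405 rad; semiperimeter s = 1.9692.
By l'Huilier's theorem, tan(E/4) = √[tan(s/2) tan((s−a)/2) tan((s−b)/2) tan((s−c)/2)], giving spherical excess E = 0.9077 rad.
Area = E·R² = 0.9077 × (1737.4)² ≈ 2739940 km².

2739940 km²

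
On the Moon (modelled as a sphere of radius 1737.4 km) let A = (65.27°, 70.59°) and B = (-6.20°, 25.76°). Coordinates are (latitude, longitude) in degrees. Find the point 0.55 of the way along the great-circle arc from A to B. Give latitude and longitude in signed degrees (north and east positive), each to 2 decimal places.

Central angle δ = 1.3726 rad. Interpolating on the sphere with fraction f = 0.55:
P = [sin((1−f)δ)·A + sin(fδ)·B] / sin δ = 0.5907·A + 0.6989·B in Cartesian coordinates,
giving P = (0.7079, 0.5351, 0.4611), i.e. latitude 27.46°, longitude 37.08°.

27.46°, 37.08°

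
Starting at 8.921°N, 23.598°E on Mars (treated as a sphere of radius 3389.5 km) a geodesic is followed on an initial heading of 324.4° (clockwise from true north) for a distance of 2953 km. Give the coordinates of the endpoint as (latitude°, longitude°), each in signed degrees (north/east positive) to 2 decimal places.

45.60°, -15.94°

Angular distance δ = d/R = 2953/3389.5 = 0.87122 rad; initial bearing θ = 5.6618 rad.
sin φ₂ = sin φ₁ cos δ + cos φ₁ sin δ cos θ = (0.1551)(0.6439) + (0.9879)(0.7651)(0.8131) = 0.7144, so φ₂ = 45.60°.
Δλ = atan2(sin θ sin δ cos φ₁, cos δ − sin φ₁ sin φ₂) = atan2(-0.4400, 0.5331) = -39.535°.
λ₂ = 23.598° − 39.535° = -15.94°.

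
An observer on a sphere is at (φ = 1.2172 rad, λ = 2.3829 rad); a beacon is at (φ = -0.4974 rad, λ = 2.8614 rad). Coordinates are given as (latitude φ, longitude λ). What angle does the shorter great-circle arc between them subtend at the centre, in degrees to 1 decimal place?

In radians: φ₁ = 1.2172, φ₂ = -0.4974, Δλ = 27.416° = 0.4785 rad.
cos c = sin φ₁ sin φ₂ + cos φ₁ cos φ₂ cos Δλ = (0.9381)(-0.4771) + (0.3463)(0.8788)(0.8877) = -0.17749,
so c = arccos(-0.17749) = 1.74923 rad.
So the angular separation is 100.2°.

100.2°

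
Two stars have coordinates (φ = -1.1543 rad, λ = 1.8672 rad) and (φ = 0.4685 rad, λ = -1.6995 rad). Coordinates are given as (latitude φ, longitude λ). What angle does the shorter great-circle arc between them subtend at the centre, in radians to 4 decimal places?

2.4065 rad

Let φ₁ = -1.1543 rad, φ₂ = 0.4685 rad, and Δλ = 2.7165 rad.
Haversine: a = sin²(Δφ/2) + cos φ₁ cos φ₂ sin²(Δλ/2) = 0.5260 + (0.4046)(0.8922)(0.9555) = 0.87089.
Central angle c = 2·arcsin(√a) = 2.40652 rad.
So the angular separation is 2.4065 rad.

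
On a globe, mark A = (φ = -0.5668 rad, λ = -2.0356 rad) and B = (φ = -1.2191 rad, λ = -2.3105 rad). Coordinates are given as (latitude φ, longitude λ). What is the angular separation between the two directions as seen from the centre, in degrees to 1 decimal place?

With latitudes φ₁ = -32.475°, φ₂ = -69.849° and longitude difference Δλ = -15.751°:
Haversine: a = sin²(Δφ/2) + cos φ₁ cos φ₂ sin²(Δλ/2) = 0.1027 + (0.8436)(0.3445)(0.0188) = 0.10811.
Central angle c = 2·arcsin(√a) = 0.67007 rad.
So the angular separation is 38.4°.

38.4°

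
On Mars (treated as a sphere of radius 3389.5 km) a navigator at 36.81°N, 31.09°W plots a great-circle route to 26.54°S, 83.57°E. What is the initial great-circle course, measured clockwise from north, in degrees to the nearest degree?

99°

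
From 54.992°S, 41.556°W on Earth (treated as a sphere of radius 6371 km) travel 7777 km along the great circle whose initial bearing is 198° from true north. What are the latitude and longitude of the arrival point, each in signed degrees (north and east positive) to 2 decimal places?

-52.51°, 166.93°

Angular distance δ = d/R = 7777/6371 = 1.22069 rad; initial bearing θ = 3.4558 rad.
sin φ₂ = sin φ₁ cos δ + cos φ₁ sin δ cos θ = (-0.8191)(0.3430) + (0.5737)(0.9393)(-0.9511) = -0.7935, so φ₂ = -52.51°.
Δλ = atan2(sin θ sin δ cos φ₁, cos δ − sin φ₁ sin φ₂) = atan2(-0.1665, -0.3069) = -151.515°.
λ₂ = -41.556° − 151.515° = -193.07° → 166.93° after wrapping to (−180°, 180°].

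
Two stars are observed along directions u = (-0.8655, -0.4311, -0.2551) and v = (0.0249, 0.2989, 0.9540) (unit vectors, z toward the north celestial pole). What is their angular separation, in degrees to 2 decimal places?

113.19°

u·v = -0.3938; |u| = 1.0000, |v| = 1.0000.
cos θ = (u·v)/(|u||v|) = -0.3938, so θ = 113.19°.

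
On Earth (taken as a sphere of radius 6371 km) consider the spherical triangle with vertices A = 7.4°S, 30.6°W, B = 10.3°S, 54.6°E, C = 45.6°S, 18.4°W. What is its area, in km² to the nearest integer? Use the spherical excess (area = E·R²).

Side lengths (central angles): a = 1.2355, b = 0.6917, c = 1.4659 rad; semiperimeter s = 1.6966.
By l'Huilier's theorem, tan(E/4) = √[tan(s/2) tan((s−a)/2) tan((s−b)/2) tan((s−c)/2)], giving spherical excess E = 0.5178 rad.
Area = E·R² = 0.5178 × (6371)² ≈ 21016358 km².

21016358 km²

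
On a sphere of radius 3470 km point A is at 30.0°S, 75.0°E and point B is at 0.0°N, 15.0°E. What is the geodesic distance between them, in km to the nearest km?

Let φ₁ = -0.5236 rad, φ₂ = 0.0000 rad, and Δλ = -1.0472 rad.
Haversine: a = sin²(Δφ/2) + cos φ₁ cos φ₂ sin²(Δλ/2) = 0.0670 + (0.8660)(1.0000)(0.2500) = 0.28349.
Central angle c = 2·arcsin(√a) = 1.12296 rad.
Distance = R·c = 3470 × 1.1230 ≈ 3897 km.

3897 km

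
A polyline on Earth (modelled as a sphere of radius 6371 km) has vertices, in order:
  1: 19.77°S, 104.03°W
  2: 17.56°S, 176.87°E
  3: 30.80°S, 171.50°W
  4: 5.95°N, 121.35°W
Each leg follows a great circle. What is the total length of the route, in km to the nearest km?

16851 km

Leg 1→2: central angle 1.2956 rad, distance 8254.5 km.
Leg 2→3: central angle 0.2957 rad, distance 1883.7 km.
Leg 3→4: central angle 1.0537 rad, distance 6713.1 km.
Total: 8254.5 + 1883.7 + 6713.1 ≈ 16851 km.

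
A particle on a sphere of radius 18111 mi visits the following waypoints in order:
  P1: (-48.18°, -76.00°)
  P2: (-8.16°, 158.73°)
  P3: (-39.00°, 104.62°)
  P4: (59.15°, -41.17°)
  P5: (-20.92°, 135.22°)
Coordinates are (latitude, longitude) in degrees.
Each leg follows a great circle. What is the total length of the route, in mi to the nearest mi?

Leg P1→P2: central angle 1.8497 rad, distance 33500.8 mi.
Leg P2→P3: central angle 1.0000 rad, distance 18111.1 mi.
Leg P3→P4: central angle 2.6257 rad, distance 47553.7 mi.
Leg P4→P5: central angle 2.4728 rad, distance 44785.2 mi.
Total: 33500.8 + 18111.1 + 47553.7 + 44785.2 ≈ 143951 mi.

143951 mi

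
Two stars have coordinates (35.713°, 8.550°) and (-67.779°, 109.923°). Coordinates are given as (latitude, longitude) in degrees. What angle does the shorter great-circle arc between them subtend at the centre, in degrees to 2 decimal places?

126.94°

In radians: φ₁ = 0.6233, φ₂ = -1.1830, Δλ = 101.373° = 1.7693 rad.
Haversine: a = sin²(Δφ/2) + cos φ₁ cos φ₂ sin²(Δλ/2) = 0.6167 + (0.8120)(0.3782)(0.5986) = 0.80046.
Central angle c = 2·arcsin(√a) = 2.21545 rad.
So the angular separation is 126.94°.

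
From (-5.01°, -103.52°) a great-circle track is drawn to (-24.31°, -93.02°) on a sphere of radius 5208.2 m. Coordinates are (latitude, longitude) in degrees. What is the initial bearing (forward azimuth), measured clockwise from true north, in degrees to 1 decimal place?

153.4°

Δλ = 10.500° = 0.1833 rad.
y = sin Δλ · cos φ₂ = (0.1822)(0.9113) = 0.1661
x = cos φ₁ sin φ₂ − sin φ₁ cos φ₂ cos Δλ = (0.9962)(-0.4117) − (-0.0873)(0.9113)(0.9833) = -0.3318
θ = atan2(y, x) = 153.41°, so the bearing is 153.4°.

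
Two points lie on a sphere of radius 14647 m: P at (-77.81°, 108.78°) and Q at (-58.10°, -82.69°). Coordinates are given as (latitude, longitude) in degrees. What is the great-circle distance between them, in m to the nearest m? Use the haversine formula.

In radians: φ₁ = -1.3580, φ₂ = -1.0140, Δλ = 168.530° = 2.9414 rad.
Haversine: a = sin²(Δφ/2) + cos φ₁ cos φ₂ sin²(Δλ/2) = 0.0293 + (0.2112)(0.5284)(0.9900) = 0.13976.
Central angle c = 2·arcsin(√a) = 0.76631 rad.
Distance = R·c = 14647 × 0.7663 ≈ 11224 m.

11224 m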